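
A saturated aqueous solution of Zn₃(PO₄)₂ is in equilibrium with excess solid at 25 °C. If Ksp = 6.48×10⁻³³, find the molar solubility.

1.43×10⁻⁷ M

Zn₃(PO₄)₂(s) ⇌ 3 Zn²⁺(aq) + 2 PO₄³⁻(aq)
Let s be the molar solubility. Then [Zn²⁺] = 3s and [PO₄³⁻] = 2s.
Ksp = [Zn²⁺]^3[PO₄³⁻]^2 = (3s)^3 · (2s)^2 = 108s^5
108s^5 = 6.48×10⁻³³  ⇒  s^5 = 6.00×10⁻³⁵
s = 1.43×10⁻⁷ mol/L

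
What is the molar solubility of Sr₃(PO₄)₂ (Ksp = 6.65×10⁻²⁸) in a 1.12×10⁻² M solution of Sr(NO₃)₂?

1.09×10⁻¹¹ M

Sr₃(PO₄)₂(s) ⇌ 3 Sr²⁺(aq) + 2 PO₄³⁻(aq)
With Sr²⁺ already at 1.12×10⁻² M and s small, take [Sr²⁺] ≈ 1.12×10⁻² M and [PO₄³⁻] = 2s.
Ksp = [Sr²⁺]^3[PO₄³⁻]^2 = (1.12×10⁻²)^3(2s)^2
(2s)^2 = 6.65×10⁻²⁸ / (1.12×10⁻²)^3 = 4.73×10⁻²²
s = 1.09×10⁻¹¹ M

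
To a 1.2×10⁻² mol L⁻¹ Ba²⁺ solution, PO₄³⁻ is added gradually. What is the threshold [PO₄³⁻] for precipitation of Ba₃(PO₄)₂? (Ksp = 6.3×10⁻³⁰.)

1.9×10⁻¹² M

Precipitation begins when Q = Ksp.
Ba₃(PO₄)₂(s) ⇌ 3 Ba²⁺(aq) + 2 PO₄³⁻(aq)
Ksp = [Ba²⁺]^3[PO₄³⁻]^2 = [PO₄³⁻]^2(1.2×10⁻²)^3
[PO₄³⁻]^2 = 6.3×10⁻³⁰ / (1.2×10⁻²)^3 = 3.6×10⁻²⁴
[PO₄³⁻] = 1.9×10⁻¹² mol L⁻¹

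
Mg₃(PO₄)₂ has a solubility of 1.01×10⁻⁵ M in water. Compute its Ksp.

Ksp = 1.14×10⁻²³

Mg₃(PO₄)₂(s) ⇌ 3 Mg²⁺(aq) + 2 PO₄³⁻(aq)
Call the molar solubility s, so that [Mg²⁺] = 3s and [PO₄³⁻] = 2s.
Ksp = [Mg²⁺]^3[PO₄³⁻]^2 = (3s)^3 · (2s)^2 = 108s^5
Ksp = 108 × (1.01×10⁻⁵)^5 = 1.14×10⁻²³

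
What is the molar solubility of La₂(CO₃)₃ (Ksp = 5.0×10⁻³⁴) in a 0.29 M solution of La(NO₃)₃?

6.0×10⁻¹² M

La₂(CO₃)₃(s) ⇌ 2 La³⁺(aq) + 3 CO₃²⁻(aq)
La³⁺ is already present at 0.29 M. If s mol/L of La₂(CO₃)₃ dissolves, [CO₃²⁻] = 3s while [La³⁺] ≈ 0.29 M.
Ksp = [La³⁺]^2[CO₃²⁻]^3 = (0.29)^2(3s)^3
(3s)^3 = 5.0×10⁻³⁴ / (0.29)^2 = 5.9×10⁻³³
s = 6.0×10⁻¹² M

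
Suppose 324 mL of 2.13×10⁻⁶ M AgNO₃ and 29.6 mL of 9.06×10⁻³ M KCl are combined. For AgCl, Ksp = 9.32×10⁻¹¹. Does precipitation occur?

The combined volume is 353.6 mL.
[Ag⁺] = (2.13×10⁻⁶)(324)/353.6 = 1.95×10⁻⁶ M
[Cl⁻] = (9.06×10⁻³)(29.6)/353.6 = 7.58×10⁻⁴ M
Q = [Ag⁺][Cl⁻] = 1.48×10⁻⁹
Because Q > Ksp (1.48×10⁻⁹ vs 9.32×10⁻¹¹), a precipitate of AgCl forms.

Yes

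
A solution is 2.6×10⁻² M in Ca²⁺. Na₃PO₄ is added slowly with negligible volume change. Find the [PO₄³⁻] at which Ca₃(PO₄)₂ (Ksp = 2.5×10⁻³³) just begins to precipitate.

1.2×10⁻¹⁴ M

Precipitation begins when Q = Ksp.
Ca₃(PO₄)₂(s) ⇌ 3 Ca²⁺(aq) + 2 PO₄³⁻(aq)
Ksp = [Ca²⁺]^3[PO₄³⁻]^2 = [PO₄³⁻]^2(2.6×10⁻²)^3
[PO₄³⁻]^2 = 2.5×10⁻³³ / (2.6×10⁻²)^3 = 1.4×10⁻²⁸
[PO₄³⁻] = 1.2×10⁻¹⁴ M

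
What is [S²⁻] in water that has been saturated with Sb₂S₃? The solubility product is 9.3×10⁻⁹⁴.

2.9×10⁻¹⁹ M

Sb₂S₃(s) ⇌ 2 Sb³⁺(aq) + 3 S²⁻(aq)
Let s be the molar solubility. Then [Sb³⁺] = 2s and [S²⁻] = 3s.
Ksp = [Sb³⁺]^2[S²⁻]^3 = (2s)^2 · (3s)^3 = 108s^5 = 9.3×10⁻⁹⁴
s = 9.7×10⁻²⁰ mol L⁻¹
[S²⁻] = 3s = 2.9×10⁻¹⁹ mol L⁻¹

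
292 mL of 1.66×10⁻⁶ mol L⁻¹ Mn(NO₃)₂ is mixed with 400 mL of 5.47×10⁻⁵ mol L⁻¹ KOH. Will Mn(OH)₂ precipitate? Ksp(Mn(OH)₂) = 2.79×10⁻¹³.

No

The combined volume is 692 mL.
[Mn²⁺] = (1.66×10⁻⁶)(292)/692 = 7.00×10⁻⁷ mol L⁻¹
[OH⁻] = (5.47×10⁻⁵)(400)/692 = 3.16×10⁻⁵ mol L⁻¹
Q = [Mn²⁺][OH⁻]^2 = 7.00×10⁻¹⁶
Q < Ksp (7.00×10⁻¹⁶ vs 2.79×10⁻¹³); the solution remains unsaturated and no precipitate forms.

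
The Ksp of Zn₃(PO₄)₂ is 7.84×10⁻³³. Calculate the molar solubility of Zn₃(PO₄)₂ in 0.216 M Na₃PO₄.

1.84×10⁻¹¹ M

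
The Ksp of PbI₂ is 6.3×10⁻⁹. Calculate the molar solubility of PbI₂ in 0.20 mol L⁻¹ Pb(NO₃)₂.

8.9×10⁻⁵ M

PbI₂(s) ⇌ Pb²⁺(aq) + 2 I⁻(aq)
Let s be the solubility of PbI₂ here. The common ion gives [Pb²⁺] ≈ 0.20 mol L⁻¹, and [I⁻] = 2s.
Ksp = [Pb²⁺][I⁻]^2 = (0.20)(2s)^2
(2s)^2 = 6.3×10⁻⁹ / (0.20) = 3.2×10⁻⁸
s = 8.9×10⁻⁵ mol L⁻¹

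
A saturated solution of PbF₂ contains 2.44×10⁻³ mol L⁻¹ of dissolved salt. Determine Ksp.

PbF₂(s) ⇌ Pb²⁺(aq) + 2 F⁻(aq)
If s mol/L of PbF₂ dissolves, [Pb²⁺] = s and [F⁻] = 2s.
Ksp = [Pb²⁺][F⁻]^2 = s · (2s)^2 = 4s^3
Ksp = 4 × (2.44×10⁻³)^3 = 5.81×10⁻⁸

Ksp = 5.81×10⁻⁸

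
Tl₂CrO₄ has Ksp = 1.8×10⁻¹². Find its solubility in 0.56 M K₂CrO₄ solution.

Tl₂CrO₄(s) ⇌ 2 Tl⁺(aq) + CrO₄²⁻(aq)
CrO₄²⁻ is already present at 0.56 M. If s mol/L of Tl₂CrO₄ dissolves, [Tl⁺] = 2s while [CrO₄²⁻] ≈ 0.56 M.
Ksp = [Tl⁺]^2[CrO₄²⁻] = (2s)^2(0.56)
(2s)^2 = 1.8×10⁻¹² / (0.56) = 3.2×10⁻¹²
s = 9.0×10⁻⁷ M

9.0×10⁻⁷ M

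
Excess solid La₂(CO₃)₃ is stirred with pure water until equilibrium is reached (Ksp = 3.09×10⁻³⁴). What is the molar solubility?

7.79×10⁻⁸ M

La₂(CO₃)₃(s) ⇌ 2 La³⁺(aq) + 3 CO₃²⁻(aq)
For each mole of La₂(CO₃)₃ that dissolves per liter, [La³⁺] = 2s and [CO₃²⁻] = 3s; let s denote this solubility.
Ksp = [La³⁺]^2[CO₃²⁻]^3 = (2s)^2 · (3s)^3 = 108s^5
108s^5 = 3.09×10⁻³⁴  ⇒  s^5 = 2.86×10⁻³⁶
Taking the 5th root, s = 7.79×10⁻⁸ mol L⁻¹.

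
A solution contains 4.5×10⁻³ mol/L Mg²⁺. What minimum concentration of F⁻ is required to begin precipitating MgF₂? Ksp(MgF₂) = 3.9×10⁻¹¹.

Precipitation of each salt begins when its ion product equals Ksp.
MgF₂(s) ⇌ Mg²⁺(aq) + 2 F⁻(aq)
Ksp = [Mg²⁺][F⁻]^2 = [F⁻]^2(4.5×10⁻³)
[F⁻]^2 = 3.9×10⁻¹¹ / (4.5×10⁻³) = 8.7×10⁻⁹
[F⁻] = 9.3×10⁻⁵ mol/L

9.3×10⁻⁵ M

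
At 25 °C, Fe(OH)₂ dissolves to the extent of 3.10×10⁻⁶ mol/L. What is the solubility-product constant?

Fe(OH)₂(s) ⇌ Fe²⁺(aq) + 2 OH⁻(aq)
With molar solubility s: [Fe²⁺] = s, [OH⁻] = 2s.
Ksp = [Fe²⁺][OH⁻]^2 = s · (2s)^2 = 4s^3
Ksp = 4 × (3.10×10⁻⁶)^3 = 1.19×10⁻¹⁶

Ksp = 1.19×10⁻¹⁶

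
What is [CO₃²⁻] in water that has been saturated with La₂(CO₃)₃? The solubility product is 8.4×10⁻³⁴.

La₂(CO₃)₃(s) ⇌ 2 La³⁺(aq) + 3 CO₃²⁻(aq)
For each mole of La₂(CO₃)₃ that dissolves per liter, [La³⁺] = 2s and [CO₃²⁻] = 3s; let s denote this solubility.
Ksp = [La³⁺]^2[CO₃²⁻]^3 = (2s)^2 · (3s)^3 = 108s^5 = 8.4×10⁻³⁴
s = 9.5×10⁻⁸ M
[CO₃²⁻] = 3s = 2.9×10⁻⁷ M

2.9×10⁻⁷ M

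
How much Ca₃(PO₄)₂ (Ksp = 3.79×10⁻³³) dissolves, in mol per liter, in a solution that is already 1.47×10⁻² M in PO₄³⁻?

8.66×10⁻¹¹ M

Ca₃(PO₄)₂(s) ⇌ 3 Ca²⁺(aq) + 2 PO₄³⁻(aq)
With PO₄³⁻ already at 1.47×10⁻² M and s small, take [PO₄³⁻] ≈ 1.47×10⁻² M and [Ca²⁺] = 3s.
Ksp = [Ca²⁺]^3[PO₄³⁻]^2 = (3s)^3(1.47×10⁻²)^2
(3s)^3 = 3.79×10⁻³³ / (1.47×10⁻²)^2 = 1.75×10⁻²⁹
s = 8.66×10⁻¹¹ M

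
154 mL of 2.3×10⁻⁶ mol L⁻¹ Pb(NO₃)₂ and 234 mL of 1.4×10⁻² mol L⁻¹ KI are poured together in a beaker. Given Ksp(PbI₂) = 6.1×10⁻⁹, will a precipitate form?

No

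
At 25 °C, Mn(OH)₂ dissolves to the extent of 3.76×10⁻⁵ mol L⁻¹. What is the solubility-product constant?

Ksp = 2.13×10⁻¹³

Mn(OH)₂(s) ⇌ Mn²⁺(aq) + 2 OH⁻(aq)
Let s be the molar solubility. Then [Mn²⁺] = s and [OH⁻] = 2s.
Ksp = [Mn²⁺][OH⁻]^2 = s · (2s)^2 = 4s^3
Ksp = 4 × (3.76×10⁻⁵)^3 = 2.13×10⁻¹³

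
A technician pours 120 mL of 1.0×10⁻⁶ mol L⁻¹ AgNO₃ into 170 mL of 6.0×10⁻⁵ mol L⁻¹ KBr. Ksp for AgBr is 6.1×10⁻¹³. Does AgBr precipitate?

Yes

Total volume after mixing = 120 + 170 = 290 mL.
[Ag⁺] = (1.0×10⁻⁶)(120)/290 = 4.1×10⁻⁷ mol L⁻¹
[Br⁻] = (6.0×10⁻⁵)(170)/290 = 3.5×10⁻⁵ mol L⁻¹
Q = [Ag⁺][Br⁻] = 1.5×10⁻¹¹
Because Q > Ksp (1.5×10⁻¹¹ vs 6.1×10⁻¹³), a precipitate of AgBr forms.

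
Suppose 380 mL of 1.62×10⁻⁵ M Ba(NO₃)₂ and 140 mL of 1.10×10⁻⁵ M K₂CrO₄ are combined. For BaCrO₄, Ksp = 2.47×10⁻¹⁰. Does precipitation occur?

No

The combined volume is 520 mL.
[Ba²⁺] = (1.62×10⁻⁵)(380)/520 = 1.18×10⁻⁵ M
[CrO₄²⁻] = (1.10×10⁻⁵)(140)/520 = 2.96×10⁻⁶ M
Q = [Ba²⁺][CrO₄²⁻] = 3.51×10⁻¹¹
Since Q (3.51×10⁻¹¹) is less than Ksp (2.47×10⁻¹⁰), no BaCrO₄ precipitates.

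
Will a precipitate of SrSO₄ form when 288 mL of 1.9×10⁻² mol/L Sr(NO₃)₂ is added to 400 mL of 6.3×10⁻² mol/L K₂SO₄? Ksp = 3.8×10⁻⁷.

Yes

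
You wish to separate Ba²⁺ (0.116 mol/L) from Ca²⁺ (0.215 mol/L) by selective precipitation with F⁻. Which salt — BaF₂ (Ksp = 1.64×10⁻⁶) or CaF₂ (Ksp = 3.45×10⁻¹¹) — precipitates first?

A salt starts to precipitate once the ion product Q reaches its Ksp.
For BaF₂: [F⁻] = (Ksp/[Ba²⁺])^(1/2) = 3.76×10⁻³ mol/L
For CaF₂: [F⁻] = (Ksp/[Ca²⁺])^(1/2) = 1.27×10⁻⁵ mol/L
CaF₂ requires the lower [F⁻], so it precipitates first.

CaF₂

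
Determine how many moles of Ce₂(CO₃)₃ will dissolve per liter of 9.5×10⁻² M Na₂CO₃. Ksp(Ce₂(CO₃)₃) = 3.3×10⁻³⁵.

9.8×10⁻¹⁷ M

Ce₂(CO₃)₃(s) ⇌ 2 Ce³⁺(aq) + 3 CO₃²⁻(aq)
CO₃²⁻ is already present at 9.5×10⁻² M. If s mol/L of Ce₂(CO₃)₃ dissolves, [Ce³⁺] = 2s while [CO₃²⁻] ≈ 9.5×10⁻² M.
Ksp = [Ce³⁺]^2[CO₃²⁻]^3 = (2s)^2(9.5×10⁻²)^3
(2s)^2 = 3.3×10⁻³⁵ / (9.5×10⁻²)^3 = 3.8×10⁻³²
s = 9.8×10⁻¹⁷ M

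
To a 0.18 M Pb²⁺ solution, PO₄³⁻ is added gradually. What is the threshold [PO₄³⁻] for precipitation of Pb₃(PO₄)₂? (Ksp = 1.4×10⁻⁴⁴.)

A salt starts to precipitate once the ion product Q reaches its Ksp.
Pb₃(PO₄)₂(s) ⇌ 3 Pb²⁺(aq) + 2 PO₄³⁻(aq)
Ksp = [Pb²⁺]^3[PO₄³⁻]^2 = [PO₄³⁻]^2(0.18)^3
[PO₄³⁻]^2 = 1.4×10⁻⁴⁴ / (0.18)^3 = 2.4×10⁻⁴²
[PO₄³⁻] = 1.5×10⁻²¹ M

1.5×10⁻²¹ M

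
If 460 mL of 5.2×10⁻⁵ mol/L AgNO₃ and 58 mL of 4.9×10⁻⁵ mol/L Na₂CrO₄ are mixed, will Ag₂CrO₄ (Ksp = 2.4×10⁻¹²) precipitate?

No

Total volume after mixing = 460 + 58 = 518 mL.
[Ag⁺] = (5.2×10⁻⁵)(460)/518 = 4.6×10⁻⁵ mol/L
[CrO₄²⁻] = (4.9×10⁻⁵)(58)/518 = 5.5×10⁻⁶ mol/L
Q = [Ag⁺]^2[CrO₄²⁻] = 1.2×10⁻¹⁴
Q < Ksp (1.2×10⁻¹⁴ vs 2.4×10⁻¹²); the solution remains unsaturated and no precipitate forms.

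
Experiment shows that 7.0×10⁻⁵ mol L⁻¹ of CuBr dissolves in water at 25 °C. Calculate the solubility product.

Ksp = 4.9×10⁻⁹

CuBr(s) ⇌ Cu⁺(aq) + Br⁻(aq)
Let s be the molar solubility. Then [Cu⁺] = s and [Br⁻] = s.
Ksp = [Cu⁺][Br⁻] = s · s = s^2
Ksp = (7.0×10⁻⁵)^2 = 4.9×10⁻⁹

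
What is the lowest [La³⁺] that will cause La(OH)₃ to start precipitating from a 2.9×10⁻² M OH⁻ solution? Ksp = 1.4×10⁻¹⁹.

Each salt precipitates once Q = Ksp for that salt.
La(OH)₃(s) ⇌ La³⁺(aq) + 3 OH⁻(aq)
Ksp = [La³⁺][OH⁻]^3 = [La³⁺](2.9×10⁻²)^3
[La³⁺] = 1.4×10⁻¹⁹ / (2.9×10⁻²)^3 = 5.7×10⁻¹⁵
[La³⁺] = 5.7×10⁻¹⁵ M

5.7×10⁻¹⁵ M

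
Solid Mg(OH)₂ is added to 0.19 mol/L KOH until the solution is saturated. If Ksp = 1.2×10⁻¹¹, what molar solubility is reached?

3.3×10⁻¹⁰ M

Mg(OH)₂(s) ⇌ Mg²⁺(aq) + 2 OH⁻(aq)
Let s be the solubility of Mg(OH)₂ here. The common ion gives [OH⁻] ≈ 0.19 mol/L, and [Mg²⁺] = s.
Ksp = [Mg²⁺][OH⁻]^2 = s(0.19)^2
s = 1.2×10⁻¹¹ / (0.19)^2 = 3.3×10⁻¹⁰
s = 3.3×10⁻¹⁰ mol/L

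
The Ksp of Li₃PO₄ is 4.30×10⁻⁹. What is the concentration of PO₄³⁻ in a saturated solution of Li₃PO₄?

3.55×10⁻³ M

Li₃PO₄(s) ⇌ 3 Li⁺(aq) + PO₄³⁻(aq)
If s mol/L of Li₃PO₄ dissolves, [Li⁺] = 3s and [PO₄³⁻] = s.
Ksp = [Li⁺]^3[PO₄³⁻] = (3s)^3 · s = 27s^4 = 4.30×10⁻⁹
s = 3.55×10⁻³ mol L⁻¹
[PO₄³⁻] = s = 3.55×10⁻³ mol L⁻¹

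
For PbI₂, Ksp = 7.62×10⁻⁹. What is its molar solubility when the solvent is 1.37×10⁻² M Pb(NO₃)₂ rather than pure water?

3.73×10⁻⁴ M

PbI₂(s) ⇌ Pb²⁺(aq) + 2 I⁻(aq)
The solution already contains Pb²⁺ at 1.37×10⁻² M. Let s be the molar solubility of PbI₂.
[Pb²⁺] ≈ 1.37×10⁻² M (common ion dominates); [I⁻] = 2s.
Ksp = [Pb²⁺][I⁻]^2 = (1.37×10⁻²)(2s)^2
(2s)^2 = 7.62×10⁻⁹ / (1.37×10⁻²) = 5.56×10⁻⁷
s = 3.73×10⁻⁴ M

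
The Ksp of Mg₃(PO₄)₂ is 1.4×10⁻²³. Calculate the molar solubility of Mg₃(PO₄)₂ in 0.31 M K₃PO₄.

1.8×10⁻⁸ M

Mg₃(PO₄)₂(s) ⇌ 3 Mg²⁺(aq) + 2 PO₄³⁻(aq)
With PO₄³⁻ already at 0.31 M and s small, take [PO₄³⁻] ≈ 0.31 M and [Mg²⁺] = 3s.
Ksp = [Mg²⁺]^3[PO₄³⁻]^2 = (3s)^3(0.31)^2
(3s)^3 = 1.4×10⁻²³ / (0.31)^2 = 1.5×10⁻²²
s = 1.8×10⁻⁸ M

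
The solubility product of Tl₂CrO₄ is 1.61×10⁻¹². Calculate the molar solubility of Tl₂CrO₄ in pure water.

7.38×10⁻⁵ M

Tl₂CrO₄(s) ⇌ 2 Tl⁺(aq) + CrO₄²⁻(aq)
For each mole of Tl₂CrO₄ that dissolves per liter, [Tl⁺] = 2s and [CrO₄²⁻] = s; let s denote this solubility.
Ksp = [Tl⁺]^2[CrO₄²⁻] = (2s)^2 · s = 4s^3
4s^3 = 1.61×10⁻¹²  ⇒  s^3 = 4.03×10⁻¹³
s = 7.38×10⁻⁵ M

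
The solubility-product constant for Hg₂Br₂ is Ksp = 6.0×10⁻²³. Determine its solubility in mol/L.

Hg₂Br₂(s) ⇌ Hg₂²⁺(aq) + 2 Br⁻(aq)
If s mol/L of Hg₂Br₂ dissolves, [Hg₂²⁺] = s and [Br⁻] = 2s.
Ksp = [Hg₂²⁺][Br⁻]^2 = s · (2s)^2 = 4s^3
4s^3 = 6.0×10⁻²³  ⇒  s^3 = 1.5×10⁻²³
s = 2.5×10⁻⁸ mol L⁻¹

2.5×10⁻⁸ M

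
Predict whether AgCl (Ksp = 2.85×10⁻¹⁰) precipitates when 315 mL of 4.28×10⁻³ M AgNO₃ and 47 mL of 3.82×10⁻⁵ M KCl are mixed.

The combined volume is 362 mL.
[Ag⁺] = (4.28×10⁻³)(315)/362 = 3.72×10⁻³ M
[Cl⁻] = (3.82×10⁻⁵)(47)/362 = 4.96×10⁻⁶ M
Q = [Ag⁺][Cl⁻] = 1.85×10⁻⁸
Q = 1.85×10⁻⁸ > Ksp = 2.85×10⁻¹⁰, so the solution is supersaturated and AgCl precipitates.

Yes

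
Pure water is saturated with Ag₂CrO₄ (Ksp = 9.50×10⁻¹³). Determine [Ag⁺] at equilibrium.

Ag₂CrO₄(s) ⇌ 2 Ag⁺(aq) + CrO₄²⁻(aq)
For each mole of Ag₂CrO₄ that dissolves per liter, [Ag⁺] = 2s and [CrO₄²⁻] = s; let s denote this solubility.
Ksp = [Ag⁺]^2[CrO₄²⁻] = (2s)^2 · s = 4s^3 = 9.50×10⁻¹³
s = 6.19×10⁻⁵ M
[Ag⁺] = 2s = 1.24×10⁻⁴ M

1.24×10⁻⁴ M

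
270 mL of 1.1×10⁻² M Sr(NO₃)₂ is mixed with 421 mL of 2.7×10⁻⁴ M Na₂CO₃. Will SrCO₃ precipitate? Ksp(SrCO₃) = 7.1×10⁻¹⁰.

The combined volume is 691 mL.
[Sr²⁺] = (1.1×10⁻²)(270)/691 = 4.3×10⁻³ M
[CO₃²⁻] = (2.7×10⁻⁴)(421)/691 = 1.6×10⁻⁴ M
Q = [Sr²⁺][CO₃²⁻] = 7.1×10⁻⁷
Since Q (7.1×10⁻⁷) exceeds Ksp (7.1×10⁻¹⁰), SrCO₃ will precipitate.

Yes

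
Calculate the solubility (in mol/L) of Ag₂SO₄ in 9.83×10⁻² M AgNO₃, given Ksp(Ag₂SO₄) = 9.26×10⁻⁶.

9.58×10⁻⁴ M

Ag₂SO₄(s) ⇌ 2 Ag⁺(aq) + SO₄²⁻(aq)
Let s be the solubility of Ag₂SO₄ here. The common ion gives [Ag⁺] ≈ 9.83×10⁻² M, and [SO₄²⁻] = s.
Ksp = [Ag⁺]^2[SO₄²⁻] = (9.83×10⁻²)^2s
s = 9.26×10⁻⁶ / (9.83×10⁻²)^2 = 9.58×10⁻⁴
s = 9.58×10⁻⁴ M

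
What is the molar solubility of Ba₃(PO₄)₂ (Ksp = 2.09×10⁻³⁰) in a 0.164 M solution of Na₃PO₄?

Ba₃(PO₄)₂(s) ⇌ 3 Ba²⁺(aq) + 2 PO₄³⁻(aq)
The solution already contains PO₄³⁻ at 0.164 M. Let s be the molar solubility of Ba₃(PO₄)₂.
[PO₄³⁻] ≈ 0.164 M (common ion dominates); [Ba²⁺] = 3s.
Ksp = [Ba²⁺]^3[PO₄³⁻]^2 = (3s)^3(0.164)^2
(3s)^3 = 2.09×10⁻³⁰ / (0.164)^2 = 7.77×10⁻²⁹
s = 1.42×10⁻¹⁰ M

1.42×10⁻¹⁰ M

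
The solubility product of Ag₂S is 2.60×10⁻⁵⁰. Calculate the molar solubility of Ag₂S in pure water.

1.87×10⁻¹⁷ M

Ag₂S(s) ⇌ 2 Ag⁺(aq) + S²⁻(aq)
Call the molar solubility s, so that [Ag⁺] = 2s and [S²⁻] = s.
Ksp = [Ag⁺]^2[S²⁻] = (2s)^2 · s = 4s^3
4s^3 = 2.60×10⁻⁵⁰  ⇒  s^3 = 6.50×10⁻⁵¹
Taking the 3rd root, s = 1.87×10⁻¹⁷ M.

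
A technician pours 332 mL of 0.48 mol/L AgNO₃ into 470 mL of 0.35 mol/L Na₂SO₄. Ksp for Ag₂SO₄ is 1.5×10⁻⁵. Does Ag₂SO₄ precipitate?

Yes

Total volume after mixing = 332 + 470 = 802 mL.
[Ag⁺] = (0.48)(332)/802 = 0.20 mol/L
[SO₄²⁻] = (0.35)(470)/802 = 0.21 mol/L
Q = [Ag⁺]^2[SO₄²⁻] = 8.1×10⁻³
Since Q (8.1×10⁻³) exceeds Ksp (1.5×10⁻⁵), Ag₂SO₄ will precipitate.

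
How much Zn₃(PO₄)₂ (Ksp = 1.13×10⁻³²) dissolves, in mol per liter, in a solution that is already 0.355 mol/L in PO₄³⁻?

Zn₃(PO₄)₂(s) ⇌ 3 Zn²⁺(aq) + 2 PO₄³⁻(aq)
The solution already contains PO₄³⁻ at 0.355 mol/L. Let s be the molar solubility of Zn₃(PO₄)₂.
[PO₄³⁻] ≈ 0.355 mol/L (common ion dominates); [Zn²⁺] = 3s.
Ksp = [Zn²⁺]^3[PO₄³⁻]^2 = (3s)^3(0.355)^2
(3s)^3 = 1.13×10⁻³² / (0.355)^2 = 8.97×10⁻³²
s = 1.49×10⁻¹¹ mol/L

1.49×10⁻¹¹ M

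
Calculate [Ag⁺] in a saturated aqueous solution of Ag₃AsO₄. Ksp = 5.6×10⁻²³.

3.6×10⁻⁶ M

Ag₃AsO₄(s) ⇌ 3 Ag⁺(aq) + AsO₄³⁻(aq)
Call the molar solubility s, so that [Ag⁺] = 3s and [AsO₄³⁻] = s.
Ksp = [Ag⁺]^3[AsO₄³⁻] = (3s)^3 · s = 27s^4 = 5.6×10⁻²³
s = 1.2×10⁻⁶ mol L⁻¹
[Ag⁺] = 3s = 3.6×10⁻⁶ mol L⁻¹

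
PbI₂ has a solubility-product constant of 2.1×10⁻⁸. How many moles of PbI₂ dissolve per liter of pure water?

PbI₂(s) ⇌ Pb²⁺(aq) + 2 I⁻(aq)
With molar solubility s: [Pb²⁺] = s, [I⁻] = 2s.
Ksp = [Pb²⁺][I⁻]^2 = s · (2s)^2 = 4s^3
4s^3 = 2.1×10⁻⁸  ⇒  s^3 = 5.3×10⁻⁹
s = (5.3×10⁻⁹)^(1/3) = 1.7×10⁻³ mol L⁻¹

1.7×10⁻³ M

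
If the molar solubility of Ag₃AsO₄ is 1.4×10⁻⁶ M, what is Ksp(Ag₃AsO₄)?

Ag₃AsO₄(s) ⇌ 3 Ag⁺(aq) + AsO₄³⁻(aq)
Let s be the molar solubility. Then [Ag⁺] = 3s and [AsO₄³⁻] = s.
Ksp = [Ag⁺]^3[AsO₄³⁻] = (3s)^3 · s = 27s^4
Ksp = 27 × (1.4×10⁻⁶)^4 = 1.0×10⁻²²

Ksp = 1.0×10⁻²²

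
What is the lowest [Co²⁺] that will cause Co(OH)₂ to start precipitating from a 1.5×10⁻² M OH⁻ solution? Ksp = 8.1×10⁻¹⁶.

Each salt precipitates once Q = Ksp for that salt.
Co(OH)₂(s) ⇌ Co²⁺(aq) + 2 OH⁻(aq)
Ksp = [Co²⁺][OH⁻]^2 = [Co²⁺](1.5×10⁻²)^2
[Co²⁺] = 8.1×10⁻¹⁶ / (1.5×10⁻²)^2 = 3.6×10⁻¹²
[Co²⁺] = 3.6×10⁻¹² M

3.6×10⁻¹² M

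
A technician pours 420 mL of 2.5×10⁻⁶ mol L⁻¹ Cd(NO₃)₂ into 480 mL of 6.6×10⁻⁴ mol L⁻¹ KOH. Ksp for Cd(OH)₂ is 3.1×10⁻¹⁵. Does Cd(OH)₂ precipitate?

Yes

The combined volume is 900 mL.
[Cd²⁺] = (2.5×10⁻⁶)(420)/900 = 1.2×10⁻⁶ mol L⁻¹
[OH⁻] = (6.6×10⁻⁴)(480)/900 = 3.5×10⁻⁴ mol L⁻¹
Q = [Cd²⁺][OH⁻]^2 = 1.4×10⁻¹³
Because Q > Ksp (1.4×10⁻¹³ vs 3.1×10⁻¹⁵), a precipitate of Cd(OH)₂ forms.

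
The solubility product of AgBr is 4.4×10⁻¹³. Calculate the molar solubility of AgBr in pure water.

AgBr(s) ⇌ Ag⁺(aq) + Br⁻(aq)
For each mole of AgBr that dissolves per liter, [Ag⁺] = s and [Br⁻] = s; let s denote this solubility.
Ksp = [Ag⁺][Br⁻] = s · s = s^2
s^2 = 4.4×10⁻¹³
s = 6.6×10⁻⁷ mol L⁻¹

6.6×10⁻⁷ M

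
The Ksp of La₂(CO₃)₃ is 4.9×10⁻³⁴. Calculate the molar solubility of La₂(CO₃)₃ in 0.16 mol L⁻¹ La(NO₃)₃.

8.9×10⁻¹² M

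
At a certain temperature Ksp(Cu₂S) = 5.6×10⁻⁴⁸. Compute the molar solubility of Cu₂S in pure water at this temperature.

1.1×10⁻¹⁶ M

Cu₂S(s) ⇌ 2 Cu⁺(aq) + S²⁻(aq)
With molar solubility s: [Cu⁺] = 2s, [S²⁻] = s.
Ksp = [Cu⁺]^2[S²⁻] = (2s)^2 · s = 4s^3
4s^3 = 5.6×10⁻⁴⁸  ⇒  s^3 = 1.4×10⁻⁴⁸
s = 1.1×10⁻¹⁶ M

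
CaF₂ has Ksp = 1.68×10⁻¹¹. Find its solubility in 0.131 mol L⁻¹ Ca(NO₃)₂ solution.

CaF₂(s) ⇌ Ca²⁺(aq) + 2 F⁻(aq)
Ca²⁺ is already present at 0.131 mol L⁻¹. If s mol/L of CaF₂ dissolves, [F⁻] = 2s while [Ca²⁺] ≈ 0.131 mol L⁻¹.
Ksp = [Ca²⁺][F⁻]^2 = (0.131)(2s)^2
(2s)^2 = 1.68×10⁻¹¹ / (0.131) = 1.28×10⁻¹⁰
s = 5.66×10⁻⁶ mol L⁻¹

5.66×10⁻⁶ M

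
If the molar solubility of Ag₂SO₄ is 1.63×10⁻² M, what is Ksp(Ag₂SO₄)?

Ksp = 1.73×10⁻⁵

Ag₂SO₄(s) ⇌ 2 Ag⁺(aq) + SO₄²⁻(aq)
For each mole of Ag₂SO₄ that dissolves per liter, [Ag⁺] = 2s and [SO₄²⁻] = s; let s denote this solubility.
Ksp = [Ag⁺]^2[SO₄²⁻] = (2s)^2 · s = 4s^3
Ksp = 4 × (1.63×10⁻²)^3 = 1.73×10⁻⁵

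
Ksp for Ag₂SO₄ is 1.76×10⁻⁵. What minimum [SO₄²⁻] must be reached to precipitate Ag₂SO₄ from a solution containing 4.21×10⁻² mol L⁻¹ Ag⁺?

A salt starts to precipitate once the ion product Q reaches its Ksp.
Ag₂SO₄(s) ⇌ 2 Ag⁺(aq) + SO₄²⁻(aq)
Ksp = [Ag⁺]^2[SO₄²⁻] = [SO₄²⁻](4.21×10⁻²)^2
[SO₄²⁻] = 1.76×10⁻⁵ / (4.21×10⁻²)^2 = 9.93×10⁻³
[SO₄²⁻] = 9.93×10⁻³ mol L⁻¹

9.93×10⁻³ M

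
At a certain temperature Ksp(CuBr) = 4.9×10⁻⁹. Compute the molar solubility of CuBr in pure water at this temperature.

7.0×10⁻⁵ M

CuBr(s) ⇌ Cu⁺(aq) + Br⁻(aq)
With molar solubility s: [Cu⁺] = s, [Br⁻] = s.
Ksp = [Cu⁺][Br⁻] = s · s = s^2
s^2 = 4.9×10⁻⁹
s = (4.9×10⁻⁹)^(1/2) = 7.0×10⁻⁵ mol/L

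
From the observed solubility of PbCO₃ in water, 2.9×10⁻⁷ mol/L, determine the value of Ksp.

Ksp = 8.4×10⁻¹⁴

PbCO₃(s) ⇌ Pb²⁺(aq) + CO₃²⁻(aq)
Call the molar solubility s, so that [Pb²⁺] = s and [CO₃²⁻] = s.
Ksp = [Pb²⁺][CO₃²⁻] = s · s = s^2
Ksp = (2.9×10⁻⁷)^2 = 8.4×10⁻¹⁴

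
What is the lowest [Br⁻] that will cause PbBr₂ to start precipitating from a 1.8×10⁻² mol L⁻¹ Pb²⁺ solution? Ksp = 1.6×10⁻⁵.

3.0×10⁻² M

Precipitation of each salt begins when its ion product equals Ksp.
PbBr₂(s) ⇌ Pb²⁺(aq) + 2 Br⁻(aq)
Ksp = [Pb²⁺][Br⁻]^2 = [Br⁻]^2(1.8×10⁻²)
[Br⁻]^2 = 1.6×10⁻⁵ / (1.8×10⁻²) = 8.9×10⁻⁴
[Br⁻] = 3.0×10⁻² mol L⁻¹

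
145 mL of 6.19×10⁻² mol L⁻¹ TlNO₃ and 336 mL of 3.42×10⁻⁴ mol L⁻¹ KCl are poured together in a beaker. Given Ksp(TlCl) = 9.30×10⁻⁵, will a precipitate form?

No

Total volume after mixing = 145 + 336 = 481 mL.
[Tl⁺] = (6.19×10⁻²)(145)/481 = 1.87×10⁻² mol L⁻¹
[Cl⁻] = (3.42×10⁻⁴)(336)/481 = 2.39×10⁻⁴ mol L⁻¹
Q = [Tl⁺][Cl⁻] = 4.46×10⁻⁶
Q < Ksp (4.46×10⁻⁶ vs 9.30×10⁻⁵); the solution remains unsaturated and no precipitate forms.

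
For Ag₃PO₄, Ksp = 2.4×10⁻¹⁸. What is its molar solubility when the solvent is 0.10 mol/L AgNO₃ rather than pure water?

Ag₃PO₄(s) ⇌ 3 Ag⁺(aq) + PO₄³⁻(aq)
Ag⁺ is already present at 0.10 mol/L. If s mol/L of Ag₃PO₄ dissolves, [PO₄³⁻] = s while [Ag⁺] ≈ 0.10 mol/L.
Ksp = [Ag⁺]^3[PO₄³⁻] = (0.10)^3s
s = 2.4×10⁻¹⁸ / (0.10)^3 = 2.4×10⁻¹⁵
s = 2.4×10⁻¹⁵ mol/L

2.4×10⁻¹⁵ M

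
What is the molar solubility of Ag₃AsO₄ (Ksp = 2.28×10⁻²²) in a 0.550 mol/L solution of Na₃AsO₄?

2.49×10⁻⁸ M

Ag₃AsO₄(s) ⇌ 3 Ag⁺(aq) + AsO₄³⁻(aq)
The solution already contains AsO₄³⁻ at 0.550 mol/L. Let s be the molar solubility of Ag₃AsO₄.
[AsO₄³⁻] ≈ 0.550 mol/L (common ion dominates); [Ag⁺] = 3s.
Ksp = [Ag⁺]^3[AsO₄³⁻] = (3s)^3(0.550)
(3s)^3 = 2.28×10⁻²² / (0.550) = 4.15×10⁻²²
s = 2.49×10⁻⁸ mol/L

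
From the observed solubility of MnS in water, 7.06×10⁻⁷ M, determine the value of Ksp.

Ksp = 4.98×10⁻¹³

MnS(s) ⇌ Mn²⁺(aq) + S²⁻(aq)
With molar solubility s: [Mn²⁺] = s, [S²⁻] = s.
Ksp = [Mn²⁺][S²⁻] = s · s = s^2
Ksp = (7.06×10⁻⁷)^2 = 4.98×10⁻¹³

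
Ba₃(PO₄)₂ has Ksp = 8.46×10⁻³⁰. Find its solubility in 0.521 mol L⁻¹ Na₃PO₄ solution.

1.05×10⁻¹⁰ M

Ba₃(PO₄)₂(s) ⇌ 3 Ba²⁺(aq) + 2 PO₄³⁻(aq)
PO₄³⁻ is already present at 0.521 mol L⁻¹. If s mol/L of Ba₃(PO₄)₂ dissolves, [Ba²⁺] = 3s while [PO₄³⁻] ≈ 0.521 mol L⁻¹.
Ksp = [Ba²⁺]^3[PO₄³⁻]^2 = (3s)^3(0.521)^2
(3s)^3 = 8.46×10⁻³⁰ / (0.521)^2 = 3.12×10⁻²⁹
s = 1.05×10⁻¹⁰ mol L⁻¹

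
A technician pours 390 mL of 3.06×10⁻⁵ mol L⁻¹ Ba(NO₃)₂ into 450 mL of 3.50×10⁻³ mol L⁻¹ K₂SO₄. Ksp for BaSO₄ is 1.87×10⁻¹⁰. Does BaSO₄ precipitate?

The combined volume is 840 mL.
[Ba²⁺] = (3.06×10⁻⁵)(390)/840 = 1.42×10⁻⁵ mol L⁻¹
[SO₄²⁻] = (3.50×10⁻³)(450)/840 = 1.88×10⁻³ mol L⁻¹
Q = [Ba²⁺][SO₄²⁻] = 2.66×10⁻⁸
Since Q (2.66×10⁻⁸) exceeds Ksp (1.87×10⁻¹⁰), BaSO₄ will precipitate.

Yes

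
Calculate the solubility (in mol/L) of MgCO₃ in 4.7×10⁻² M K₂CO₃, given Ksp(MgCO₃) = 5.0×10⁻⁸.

MgCO₃(s) ⇌ Mg²⁺(aq) + CO₃²⁻(aq)
Let s be the solubility of MgCO₃ here. The common ion gives [CO₃²⁻] ≈ 4.7×10⁻² M, and [Mg²⁺] = s.
Ksp = [Mg²⁺][CO₃²⁻] = s(4.7×10⁻²)
s = 5.0×10⁻⁸ / (4.7×10⁻²) = 1.1×10⁻⁶
s = 1.1×10⁻⁶ M

1.1×10⁻⁶ M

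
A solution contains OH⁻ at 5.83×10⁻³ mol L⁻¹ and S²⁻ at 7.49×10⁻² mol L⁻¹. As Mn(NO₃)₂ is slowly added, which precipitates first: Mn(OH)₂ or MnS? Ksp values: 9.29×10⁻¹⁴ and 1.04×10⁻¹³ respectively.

Each salt precipitates once Q = Ksp for that salt.
For Mn(OH)₂: [Mn²⁺] = (Ksp/[OH⁻]^2) = 2.73×10⁻⁹ mol L⁻¹
For MnS: [Mn²⁺] = (Ksp/[S²⁻]) = 1.39×10⁻¹² mol L⁻¹
Since MnS needs less Mn²⁺ to reach saturation, it precipitates first.

MnS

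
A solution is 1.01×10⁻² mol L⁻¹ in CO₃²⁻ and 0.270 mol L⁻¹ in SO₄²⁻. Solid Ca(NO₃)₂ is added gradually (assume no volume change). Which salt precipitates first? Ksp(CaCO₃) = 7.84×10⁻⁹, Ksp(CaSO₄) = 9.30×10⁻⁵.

Precipitation begins when Q = Ksp.
For CaCO₃: [Ca²⁺] = (Ksp/[CO₃²⁻]) = 7.76×10⁻⁷ mol L⁻¹
For CaSO₄: [Ca²⁺] = (Ksp/[SO₄²⁻]) = 3.44×10⁻⁴ mol L⁻¹
Since CaCO₃ needs less Ca²⁺ to reach saturation, it precipitates first.

CaCO₃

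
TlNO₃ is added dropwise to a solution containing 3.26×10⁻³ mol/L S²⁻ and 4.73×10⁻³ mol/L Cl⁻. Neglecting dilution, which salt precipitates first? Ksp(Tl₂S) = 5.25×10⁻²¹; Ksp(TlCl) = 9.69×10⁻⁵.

Tl₂S

Precipitation begins when Q = Ksp.
For Tl₂S: [Tl⁺] = (Ksp/[S²⁻])^(1/2) = 1.27×10⁻⁹ mol/L
For TlCl: [Tl⁺] = (Ksp/[Cl⁻]) = 2.05×10⁻² mol/L
Since Tl₂S needs less Tl⁺ to reach saturation, it precipitates first.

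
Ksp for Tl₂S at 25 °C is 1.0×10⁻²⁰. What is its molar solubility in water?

1.4×10⁻⁷ M

Tl₂S(s) ⇌ 2 Tl⁺(aq) + S²⁻(aq)
Call the molar solubility s, so that [Tl⁺] = 2s and [S²⁻] = s.
Ksp = [Tl⁺]^2[S²⁻] = (2s)^2 · s = 4s^3
4s^3 = 1.0×10⁻²⁰  ⇒  s^3 = 2.5×10⁻²¹
s = 1.4×10⁻⁷ M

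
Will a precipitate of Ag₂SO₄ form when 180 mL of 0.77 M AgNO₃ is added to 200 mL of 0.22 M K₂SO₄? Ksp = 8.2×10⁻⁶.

Yes

The combined volume is 380 mL.
[Ag⁺] = (0.77)(180)/380 = 0.36 M
[SO₄²⁻] = (0.22)(200)/380 = 0.12 M
Q = [Ag⁺]^2[SO₄²⁻] = 1.5×10⁻²
Because Q > Ksp (1.5×10⁻² vs 8.2×10⁻⁶), a precipitate of Ag₂SO₄ forms.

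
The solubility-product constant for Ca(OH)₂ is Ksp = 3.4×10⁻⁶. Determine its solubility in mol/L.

9.5×10⁻³ M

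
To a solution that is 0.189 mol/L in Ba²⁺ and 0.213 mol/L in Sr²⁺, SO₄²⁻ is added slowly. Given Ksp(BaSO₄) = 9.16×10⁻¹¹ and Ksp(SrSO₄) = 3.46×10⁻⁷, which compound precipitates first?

BaSO₄

The threshold for precipitation is Q = Ksp.
For BaSO₄: [SO₄²⁻] = (Ksp/[Ba²⁺]) = 4.85×10⁻¹⁰ mol/L
For SrSO₄: [SO₄²⁻] = (Ksp/[Sr²⁺]) = 1.62×10⁻⁶ mol/L
BaSO₄ requires the lower [SO₄²⁻], so it precipitates first.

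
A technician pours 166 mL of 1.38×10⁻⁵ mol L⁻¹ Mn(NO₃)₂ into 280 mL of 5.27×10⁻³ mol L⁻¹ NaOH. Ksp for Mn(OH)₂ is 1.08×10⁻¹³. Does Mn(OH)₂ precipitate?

The combined volume is 446 mL.
[Mn²⁺] = (1.38×10⁻⁵)(166)/446 = 5.14×10⁻⁶ mol L⁻¹
[OH⁻] = (5.27×10⁻³)(280)/446 = 3.31×10⁻³ mol L⁻¹
Q = [Mn²⁺][OH⁻]^2 = 5.62×10⁻¹¹
Since Q (5.62×10⁻¹¹) exceeds Ksp (1.08×10⁻¹³), Mn(OH)₂ will precipitate.

Yes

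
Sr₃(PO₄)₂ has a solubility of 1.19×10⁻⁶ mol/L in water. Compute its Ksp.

Sr₃(PO₄)₂(s) ⇌ 3 Sr²⁺(aq) + 2 PO₄³⁻(aq)
Let s be the molar solubility. Then [Sr²⁺] = 3s and [PO₄³⁻] = 2s.
Ksp = [Sr²⁺]^3[PO₄³⁻]^2 = (3s)^3 · (2s)^2 = 108s^5
Ksp = 108 × (1.19×10⁻⁶)^5 = 2.58×10⁻²⁸

Ksp = 2.58×10⁻²⁸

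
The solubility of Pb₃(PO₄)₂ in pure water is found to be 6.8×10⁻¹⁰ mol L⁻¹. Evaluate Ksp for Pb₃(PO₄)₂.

Ksp = 1.6×10⁻⁴⁴

Pb₃(PO₄)₂(s) ⇌ 3 Pb²⁺(aq) + 2 PO₄³⁻(aq)
With molar solubility s: [Pb²⁺] = 3s, [PO₄³⁻] = 2s.
Ksp = [Pb²⁺]^3[PO₄³⁻]^2 = (3s)^3 · (2s)^2 = 108s^5
Ksp = 108 × (6.8×10⁻¹⁰)^5 = 1.6×10⁻⁴⁴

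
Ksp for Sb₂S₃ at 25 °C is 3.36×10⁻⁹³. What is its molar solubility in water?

1.25×10⁻¹⁹ M

Sb₂S₃(s) ⇌ 2 Sb³⁺(aq) + 3 S²⁻(aq)
Let s be the molar solubility. Then [Sb³⁺] = 2s and [S²⁻] = 3s.
Ksp = [Sb³⁺]^2[S²⁻]^3 = (2s)^2 · (3s)^3 = 108s^5
108s^5 = 3.36×10⁻⁹³  ⇒  s^5 = 3.11×10⁻⁹⁵
Taking the 5th root, s = 1.25×10⁻¹⁹ M.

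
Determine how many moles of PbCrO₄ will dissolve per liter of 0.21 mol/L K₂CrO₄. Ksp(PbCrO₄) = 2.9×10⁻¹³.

1.4×10⁻¹² M

PbCrO₄(s) ⇌ Pb²⁺(aq) + CrO₄²⁻(aq)
Let s be the solubility of PbCrO₄ here. The common ion gives [CrO₄²⁻] ≈ 0.21 mol/L, and [Pb²⁺] = s.
Ksp = [Pb²⁺][CrO₄²⁻] = s(0.21)
s = 2.9×10⁻¹³ / (0.21) = 1.4×10⁻¹²
s = 1.4×10⁻¹² mol/L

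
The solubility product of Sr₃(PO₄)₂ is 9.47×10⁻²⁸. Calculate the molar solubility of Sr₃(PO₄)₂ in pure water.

Sr₃(PO₄)₂(s) ⇌ 3 Sr²⁺(aq) + 2 PO₄³⁻(aq)
If s mol/L of Sr₃(PO₄)₂ dissolves, [Sr²⁺] = 3s and [PO₄³⁻] = 2s.
Ksp = [Sr²⁺]^3[PO₄³⁻]^2 = (3s)^3 · (2s)^2 = 108s^5
108s^5 = 9.47×10⁻²⁸  ⇒  s^5 = 8.77×10⁻³⁰
s = 1.54×10⁻⁶ M

1.54×10⁻⁶ M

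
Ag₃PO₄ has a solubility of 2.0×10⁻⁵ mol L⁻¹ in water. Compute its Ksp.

Ksp = 4.3×10⁻¹⁸

Ag₃PO₄(s) ⇌ 3 Ag⁺(aq) + PO₄³⁻(aq)
If s mol/L of Ag₃PO₄ dissolves, [Ag⁺] = 3s and [PO₄³⁻] = s.
Ksp = [Ag⁺]^3[PO₄³⁻] = (3s)^3 · s = 27s^4
Ksp = 27 × (2.0×10⁻⁵)^4 = 4.3×10⁻¹⁸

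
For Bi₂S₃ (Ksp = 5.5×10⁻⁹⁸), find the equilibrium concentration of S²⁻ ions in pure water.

Bi₂S₃(s) ⇌ 2 Bi³⁺(aq) + 3 S²⁻(aq)
If s mol/L of Bi₂S₃ dissolves, [Bi³⁺] = 2s and [S²⁻] = 3s.
Ksp = [Bi³⁺]^2[S²⁻]^3 = (2s)^2 · (3s)^3 = 108s^5 = 5.5×10⁻⁹⁸
s = 1.4×10⁻²⁰ mol/L
[S²⁻] = 3s = 4.2×10⁻²⁰ mol/L

4.2×10⁻²⁰ M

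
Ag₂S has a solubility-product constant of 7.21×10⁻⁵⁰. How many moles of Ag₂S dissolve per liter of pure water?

2.62×10⁻¹⁷ M

Ag₂S(s) ⇌ 2 Ag⁺(aq) + S²⁻(aq)
If s mol/L of Ag₂S dissolves, [Ag⁺] = 2s and [S²⁻] = s.
Ksp = [Ag⁺]^2[S²⁻] = (2s)^2 · s = 4s^3
4s^3 = 7.21×10⁻⁵⁰  ⇒  s^3 = 1.80×10⁻⁵⁰
s = 2.62×10⁻¹⁷ mol L⁻¹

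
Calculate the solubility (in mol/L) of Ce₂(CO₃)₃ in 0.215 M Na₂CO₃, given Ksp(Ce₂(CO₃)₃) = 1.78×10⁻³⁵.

Ce₂(CO₃)₃(s) ⇌ 2 Ce³⁺(aq) + 3 CO₃²⁻(aq)
Let s be the solubility of Ce₂(CO₃)₃ here. The common ion gives [CO₃²⁻] ≈ 0.215 M, and [Ce³⁺] = 2s.
Ksp = [Ce³⁺]^2[CO₃²⁻]^3 = (2s)^2(0.215)^3
(2s)^2 = 1.78×10⁻³⁵ / (0.215)^3 = 1.79×10⁻³³
s = 2.12×10⁻¹⁷ M

2.12×10⁻¹⁷ M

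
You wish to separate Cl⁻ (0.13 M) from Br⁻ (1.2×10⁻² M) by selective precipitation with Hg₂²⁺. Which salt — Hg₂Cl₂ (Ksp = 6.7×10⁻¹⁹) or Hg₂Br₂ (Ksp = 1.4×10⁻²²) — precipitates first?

Hg₂Br₂

The threshold for precipitation is Q = Ksp.
For Hg₂Cl₂: [Hg₂²⁺] = (Ksp/[Cl⁻]^2) = 4.0×10⁻¹⁷ M
For Hg₂Br₂: [Hg₂²⁺] = (Ksp/[Br⁻]^2) = 9.7×10⁻¹⁹ M
Since Hg₂Br₂ needs less Hg₂²⁺ to reach saturation, it precipitates first.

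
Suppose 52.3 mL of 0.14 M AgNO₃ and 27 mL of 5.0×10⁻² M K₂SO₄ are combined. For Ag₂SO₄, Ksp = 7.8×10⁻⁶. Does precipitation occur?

Yes

The combined volume is 79.3 mL.
[Ag⁺] = (0.14)(52.3)/79.3 = 9.2×10⁻² M
[SO₄²⁻] = (5.0×10⁻²)(27)/79.3 = 1.7×10⁻² M
Q = [Ag⁺]^2[SO₄²⁻] = 1.5×10⁻⁴
Q = 1.5×10⁻⁴ > Ksp = 7.8×10⁻⁶, so the solution is supersaturated and Ag₂SO₄ precipitates.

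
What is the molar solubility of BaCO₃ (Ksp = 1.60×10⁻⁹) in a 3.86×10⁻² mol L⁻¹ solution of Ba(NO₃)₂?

4.15×10⁻⁸ M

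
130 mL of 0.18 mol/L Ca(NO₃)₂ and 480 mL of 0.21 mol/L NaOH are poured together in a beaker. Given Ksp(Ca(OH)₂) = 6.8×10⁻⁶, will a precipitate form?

Yes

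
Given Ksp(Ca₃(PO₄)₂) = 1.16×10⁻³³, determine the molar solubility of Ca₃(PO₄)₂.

Ca₃(PO₄)₂(s) ⇌ 3 Ca²⁺(aq) + 2 PO₄³⁻(aq)
Call the molar solubility s, so that [Ca²⁺] = 3s and [PO₄³⁻] = 2s.
Ksp = [Ca²⁺]^3[PO₄³⁻]^2 = (3s)^3 · (2s)^2 = 108s^5
108s^5 = 1.16×10⁻³³  ⇒  s^5 = 1.07×10⁻³⁵
Taking the 5th root, s = 1.01×10⁻⁷ M.

1.01×10⁻⁷ M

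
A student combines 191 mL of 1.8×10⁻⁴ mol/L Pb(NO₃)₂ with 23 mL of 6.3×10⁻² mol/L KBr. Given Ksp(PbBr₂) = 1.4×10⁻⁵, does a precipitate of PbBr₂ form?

No

Total volume after mixing = 191 + 23 = 214 mL.
[Pb²⁺] = (1.8×10⁻⁴)(191)/214 = 1.6×10⁻⁴ mol/L
[Br⁻] = (6.3×10⁻²)(23)/214 = 6.8×10⁻³ mol/L
Q = [Pb²⁺][Br⁻]^2 = 7.4×10⁻⁹
Q = 7.4×10⁻⁹ < Ksp = 1.4×10⁻⁵, so the solution is unsaturated and no precipitate forms.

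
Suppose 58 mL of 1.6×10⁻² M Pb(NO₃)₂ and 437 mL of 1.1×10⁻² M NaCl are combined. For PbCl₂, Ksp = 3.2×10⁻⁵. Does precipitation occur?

Total volume after mixing = 58 + 437 = 495 mL.
[Pb²⁺] = (1.6×10⁻²)(58)/495 = 1.9×10⁻³ M
[Cl⁻] = (1.1×10⁻²)(437)/495 = 9.7×10⁻³ M
Q = [Pb²⁺][Cl⁻]^2 = 1.8×10⁻⁷
Since Q (1.8×10⁻⁷) is less than Ksp (3.2×10⁻⁵), no PbCl₂ precipitates.

No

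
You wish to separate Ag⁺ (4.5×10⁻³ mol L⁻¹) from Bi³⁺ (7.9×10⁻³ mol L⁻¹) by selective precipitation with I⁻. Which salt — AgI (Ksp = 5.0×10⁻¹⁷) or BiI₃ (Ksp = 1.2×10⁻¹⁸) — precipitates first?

AgI

A salt starts to precipitate once the ion product Q reaches its Ksp.
For AgI: [I⁻] = (Ksp/[Ag⁺]) = 1.1×10⁻¹⁴ mol L⁻¹
For BiI₃: [I⁻] = (Ksp/[Bi³⁺])^(1/3) = 5.3×10⁻⁶ mol L⁻¹
AgI requires the lower [I⁻], so it precipitates first.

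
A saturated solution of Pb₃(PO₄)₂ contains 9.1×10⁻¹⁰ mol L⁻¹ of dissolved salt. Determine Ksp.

Ksp = 6.7×10⁻⁴⁴

Pb₃(PO₄)₂(s) ⇌ 3 Pb²⁺(aq) + 2 PO₄³⁻(aq)
If s mol/L of Pb₃(PO₄)₂ dissolves, [Pb²⁺] = 3s and [PO₄³⁻] = 2s.
Ksp = [Pb²⁺]^3[PO₄³⁻]^2 = (3s)^3 · (2s)^2 = 108s^5
Ksp = 108 × (9.1×10⁻¹⁰)^5 = 6.7×10⁻⁴⁴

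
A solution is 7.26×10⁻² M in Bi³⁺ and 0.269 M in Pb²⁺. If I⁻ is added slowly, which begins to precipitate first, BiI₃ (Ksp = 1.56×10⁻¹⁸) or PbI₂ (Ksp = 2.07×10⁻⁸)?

A salt starts to precipitate once the ion product Q reaches its Ksp.
For BiI₃: [I⁻] = (Ksp/[Bi³⁺])^(1/3) = 2.78×10⁻⁶ M
For PbI₂: [I⁻] = (Ksp/[Pb²⁺])^(1/2) = 2.77×10⁻⁴ M
Since BiI₃ needs less I⁻ to reach saturation, it precipitates first.

BiI₃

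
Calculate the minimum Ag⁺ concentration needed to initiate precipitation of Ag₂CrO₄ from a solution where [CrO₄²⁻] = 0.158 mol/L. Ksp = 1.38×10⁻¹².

Each salt precipitates once Q = Ksp for that salt.
Ag₂CrO₄(s) ⇌ 2 Ag⁺(aq) + CrO₄²⁻(aq)
Ksp = [Ag⁺]^2[CrO₄²⁻] = [Ag⁺]^2(0.158)
[Ag⁺]^2 = 1.38×10⁻¹² / (0.158) = 8.73×10⁻¹²
[Ag⁺] = 2.96×10⁻⁶ mol/L

2.96×10⁻⁶ M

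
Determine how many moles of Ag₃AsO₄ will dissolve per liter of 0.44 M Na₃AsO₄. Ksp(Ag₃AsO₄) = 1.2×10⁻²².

2.2×10⁻⁸ M

Ag₃AsO₄(s) ⇌ 3 Ag⁺(aq) + AsO₄³⁻(aq)
AsO₄³⁻ is already present at 0.44 M. If s mol/L of Ag₃AsO₄ dissolves, [Ag⁺] = 3s while [AsO₄³⁻] ≈ 0.44 M.
Ksp = [Ag⁺]^3[AsO₄³⁻] = (3s)^3(0.44)
(3s)^3 = 1.2×10⁻²² / (0.44) = 2.7×10⁻²²
s = 2.2×10⁻⁸ M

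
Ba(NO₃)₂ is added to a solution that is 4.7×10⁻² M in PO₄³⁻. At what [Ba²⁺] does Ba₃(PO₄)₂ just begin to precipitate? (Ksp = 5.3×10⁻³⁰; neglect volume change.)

1.3×10⁻⁹ M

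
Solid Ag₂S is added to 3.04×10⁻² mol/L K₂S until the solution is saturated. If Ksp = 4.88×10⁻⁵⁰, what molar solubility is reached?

6.33×10⁻²⁵ M

Ag₂S(s) ⇌ 2 Ag⁺(aq) + S²⁻(aq)
S²⁻ is already present at 3.04×10⁻² mol/L. If s mol/L of Ag₂S dissolves, [Ag⁺] = 2s while [S²⁻] ≈ 3.04×10⁻² mol/L.
Ksp = [Ag⁺]^2[S²⁻] = (2s)^2(3.04×10⁻²)
(2s)^2 = 4.88×10⁻⁵⁰ / (3.04×10⁻²) = 1.61×10⁻⁴⁸
s = 6.33×10⁻²⁵ mol/L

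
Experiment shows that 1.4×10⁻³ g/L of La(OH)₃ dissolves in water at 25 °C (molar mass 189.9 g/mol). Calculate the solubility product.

Molar solubility s = (1.4×10⁻³ g/L) / (189.9 g/mol) = 7.372×10⁻⁶ mol/L
La(OH)₃(s) ⇌ La³⁺(aq) + 3 OH⁻(aq)
For each mole of La(OH)₃ that dissolves per liter, [La³⁺] = s and [OH⁻] = 3s; let s denote this solubility.
Ksp = [La³⁺][OH⁻]^3 = s · (3s)^3 = 27s^4
Ksp = 27 × (7.372×10⁻⁶)^4 = 8.0×10⁻²⁰

Ksp = 8.0×10⁻²⁰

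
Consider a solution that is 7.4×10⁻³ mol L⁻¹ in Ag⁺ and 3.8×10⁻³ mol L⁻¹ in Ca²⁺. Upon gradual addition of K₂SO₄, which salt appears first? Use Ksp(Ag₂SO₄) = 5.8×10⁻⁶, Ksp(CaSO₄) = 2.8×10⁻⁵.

Precipitation of each salt begins when its ion product equals Ksp.
For Ag₂SO₄: [SO₄²⁻] = (Ksp/[Ag⁺]^2) = 0.11 mol L⁻¹
For CaSO₄: [SO₄²⁻] = (Ksp/[Ca²⁺]) = 7.4×10⁻³ mol L⁻¹
CaSO₄ requires the lower [SO₄²⁻], so it precipitates first.

CaSO₄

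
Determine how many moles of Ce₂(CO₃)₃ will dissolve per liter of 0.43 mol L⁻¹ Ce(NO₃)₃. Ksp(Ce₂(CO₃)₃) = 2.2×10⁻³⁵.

1.6×10⁻¹² M

Ce₂(CO₃)₃(s) ⇌ 2 Ce³⁺(aq) + 3 CO₃²⁻(aq)
Let s be the solubility of Ce₂(CO₃)₃ here. The common ion gives [Ce³⁺] ≈ 0.43 mol L⁻¹, and [CO₃²⁻] = 3s.
Ksp = [Ce³⁺]^2[CO₃²⁻]^3 = (0.43)^2(3s)^3
(3s)^3 = 2.2×10⁻³⁵ / (0.43)^2 = 1.2×10⁻³⁴
s = 1.6×10⁻¹² mol L⁻¹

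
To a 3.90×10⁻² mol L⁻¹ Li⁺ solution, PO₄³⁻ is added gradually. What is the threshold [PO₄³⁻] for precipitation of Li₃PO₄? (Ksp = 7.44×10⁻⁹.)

Precipitation begins when Q = Ksp.
Li₃PO₄(s) ⇌ 3 Li⁺(aq) + PO₄³⁻(aq)
Ksp = [Li⁺]^3[PO₄³⁻] = [PO₄³⁻](3.90×10⁻²)^3
[PO₄³⁻] = 7.44×10⁻⁹ / (3.90×10⁻²)^3 = 1.25×10⁻⁴
[PO₄³⁻] = 1.25×10⁻⁴ mol L⁻¹

1.25×10⁻⁴ M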